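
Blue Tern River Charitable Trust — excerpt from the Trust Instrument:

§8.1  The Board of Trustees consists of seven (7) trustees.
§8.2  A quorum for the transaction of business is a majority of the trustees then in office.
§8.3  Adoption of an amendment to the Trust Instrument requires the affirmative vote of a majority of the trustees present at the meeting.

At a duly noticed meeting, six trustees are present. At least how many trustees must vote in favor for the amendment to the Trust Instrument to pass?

4

The amendment to the Trust Instrument requires a majority of the trustees present (6).
A majority of 6 is 4.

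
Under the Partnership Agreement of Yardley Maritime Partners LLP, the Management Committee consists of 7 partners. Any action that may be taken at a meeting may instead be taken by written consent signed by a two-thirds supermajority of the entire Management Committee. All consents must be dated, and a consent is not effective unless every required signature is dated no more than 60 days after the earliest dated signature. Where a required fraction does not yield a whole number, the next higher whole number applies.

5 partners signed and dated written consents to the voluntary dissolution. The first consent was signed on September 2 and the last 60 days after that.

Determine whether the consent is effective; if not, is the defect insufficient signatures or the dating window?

Signatures required: a two-thirds supermajority of 7 — 2/3 of 7 = 4.67, rounded up to 5, so 5 needed; 5 signed. Sufficient.
Dating window: the latest signature is 60 days after the earliest; the limit is 60 days. Within the window.

Effective — both the signature and dating-window requirements are satisfied.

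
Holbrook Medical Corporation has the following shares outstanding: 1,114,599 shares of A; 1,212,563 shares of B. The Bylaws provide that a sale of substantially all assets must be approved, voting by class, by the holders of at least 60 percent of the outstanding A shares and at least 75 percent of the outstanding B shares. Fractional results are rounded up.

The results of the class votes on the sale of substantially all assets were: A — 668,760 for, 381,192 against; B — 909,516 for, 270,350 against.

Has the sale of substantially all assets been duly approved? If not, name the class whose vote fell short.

Approved — every class gave the required vote.

A: 3/5 of 1114599 = 668759.40, rounded up to 668760; 668,760 required, 668,760 in favor — approved.
B: 3/4 of 1212563 = 909422.25, rounded up to 909423; 909,423 required, 909,516 in favor — approved.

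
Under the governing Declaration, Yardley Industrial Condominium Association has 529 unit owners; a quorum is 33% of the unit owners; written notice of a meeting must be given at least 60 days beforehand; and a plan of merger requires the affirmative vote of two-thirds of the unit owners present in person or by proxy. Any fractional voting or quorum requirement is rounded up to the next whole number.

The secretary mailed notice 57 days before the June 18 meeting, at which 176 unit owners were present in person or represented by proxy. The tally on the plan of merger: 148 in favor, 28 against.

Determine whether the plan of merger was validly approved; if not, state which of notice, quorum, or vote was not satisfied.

Invalid — notice requirement not satisfied.

Notice: 57 days given; 60 required. Not satisfied.
Quorum: 33% of 529 = 174.57, rounded up to 175; 176 present. Satisfied.
Vote: requires two-thirds of those present (176); 2/3 of 176 = 117.33, rounded up to 118, so 118 needed; 148 in favor. Satisfied.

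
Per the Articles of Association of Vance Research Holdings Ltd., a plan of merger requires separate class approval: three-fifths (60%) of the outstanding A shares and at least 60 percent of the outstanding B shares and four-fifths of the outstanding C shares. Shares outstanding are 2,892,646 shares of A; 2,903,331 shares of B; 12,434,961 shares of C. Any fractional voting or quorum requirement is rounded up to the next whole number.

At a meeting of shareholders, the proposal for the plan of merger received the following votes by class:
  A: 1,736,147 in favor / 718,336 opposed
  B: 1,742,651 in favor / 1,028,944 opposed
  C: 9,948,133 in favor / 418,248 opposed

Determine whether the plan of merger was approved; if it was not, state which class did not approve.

A: 3/5 of 2892646 = 1735587.60, rounded up to 1735588; 1,735,588 required, 1,736,147 in favor — approved.
B: 3/5 of 2903331 = 1741998.60, rounded up to 1741999; 1,741,999 required, 1,742,651 in favor — approved.
C: 4/5 of 12434961 = 9947968.80, rounded up to 9947969; 9,947,969 required, 9,948,133 in favor — approved.

Approved — every class gave the required vote.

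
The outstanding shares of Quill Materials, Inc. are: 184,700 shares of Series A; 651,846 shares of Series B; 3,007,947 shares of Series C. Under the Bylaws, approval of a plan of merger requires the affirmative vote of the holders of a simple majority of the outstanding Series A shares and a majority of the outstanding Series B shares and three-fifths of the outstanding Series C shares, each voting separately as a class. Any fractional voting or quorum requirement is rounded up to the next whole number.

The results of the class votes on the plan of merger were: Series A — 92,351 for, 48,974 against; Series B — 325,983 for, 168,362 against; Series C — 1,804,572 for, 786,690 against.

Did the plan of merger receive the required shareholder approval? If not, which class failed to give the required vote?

Not approved — the Series C shares did not give the required vote.

Series A: a majority of 184700 is 92351; 92,351 required, 92,351 in favor — approved.
Series B: a majority of 651846 is 325924; 325,924 required, 325,983 in favor — approved.
Series C: 3/5 of 3007947 = 1804768.20, rounded up to 1804769; 1,804,769 required, 1,804,572 in favor — not approved.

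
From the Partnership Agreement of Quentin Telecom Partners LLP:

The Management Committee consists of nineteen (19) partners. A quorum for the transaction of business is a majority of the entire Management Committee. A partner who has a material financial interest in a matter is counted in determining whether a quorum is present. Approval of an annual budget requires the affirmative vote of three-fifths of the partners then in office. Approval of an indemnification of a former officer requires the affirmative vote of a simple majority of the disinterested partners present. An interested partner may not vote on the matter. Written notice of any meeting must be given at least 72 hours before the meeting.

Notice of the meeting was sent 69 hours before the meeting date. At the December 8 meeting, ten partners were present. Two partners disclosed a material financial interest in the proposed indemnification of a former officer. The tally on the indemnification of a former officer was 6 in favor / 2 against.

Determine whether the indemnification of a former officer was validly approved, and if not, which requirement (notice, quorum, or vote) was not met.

Invalid — notice requirement not satisfied.

Notice: 69 hours given; 72 required (69 < 72). Not satisfied.
Quorum: 10 present (interested partners count toward quorum); quorum is 10. Satisfied.
Vote: the indemnification of a former officer requires a majority of the disinterested partners present (10 − 2 = 8). A majority of 8 is 5, so 5 affirmative votes are needed; 6 voted in favor. Satisfied.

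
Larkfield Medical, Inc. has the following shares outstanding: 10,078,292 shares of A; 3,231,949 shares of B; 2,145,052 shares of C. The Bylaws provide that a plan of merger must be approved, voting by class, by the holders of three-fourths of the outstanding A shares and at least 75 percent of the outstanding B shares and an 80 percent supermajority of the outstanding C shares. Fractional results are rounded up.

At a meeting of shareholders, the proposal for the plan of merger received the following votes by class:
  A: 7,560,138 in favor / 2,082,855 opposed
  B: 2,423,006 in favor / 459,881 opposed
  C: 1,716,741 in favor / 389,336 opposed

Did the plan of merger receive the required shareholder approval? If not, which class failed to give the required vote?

A: 3/4 of 10078292 = 7558719; 7,558,719 required, 7,560,138 in favor — approved.
B: 3/4 of 3231949 = 2423961.75, rounded up to 2423962; 2,423,962 required, 2,423,006 in favor — not approved.
C: 4/5 of 2145052 = 1716041.60, rounded up to 1716042; 1,716,042 required, 1,716,741 in favor — approved.

Not approved — the B shares did not give the required vote.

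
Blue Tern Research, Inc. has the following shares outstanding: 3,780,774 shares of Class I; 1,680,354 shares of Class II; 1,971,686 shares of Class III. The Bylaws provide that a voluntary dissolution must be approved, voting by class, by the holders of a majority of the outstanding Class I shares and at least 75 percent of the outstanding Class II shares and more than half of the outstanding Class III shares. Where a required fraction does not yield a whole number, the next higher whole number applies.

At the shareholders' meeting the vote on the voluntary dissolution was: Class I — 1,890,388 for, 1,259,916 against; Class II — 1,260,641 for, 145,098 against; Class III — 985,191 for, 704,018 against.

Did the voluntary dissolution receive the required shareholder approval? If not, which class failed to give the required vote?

Not approved — the Class III shares did not give the required vote.

Class I: a majority of 3780774 is 1890388; 1,890,388 required, 1,890,388 in favor — approved.
Class II: 3/4 of 1680354 = 1260265.50, rounded up to 1260266; 1,260,266 required, 1,260,641 in favor — approved.
Class III: a majority of 1971686 is 985844; 985,844 required, 985,191 in favor — not approved.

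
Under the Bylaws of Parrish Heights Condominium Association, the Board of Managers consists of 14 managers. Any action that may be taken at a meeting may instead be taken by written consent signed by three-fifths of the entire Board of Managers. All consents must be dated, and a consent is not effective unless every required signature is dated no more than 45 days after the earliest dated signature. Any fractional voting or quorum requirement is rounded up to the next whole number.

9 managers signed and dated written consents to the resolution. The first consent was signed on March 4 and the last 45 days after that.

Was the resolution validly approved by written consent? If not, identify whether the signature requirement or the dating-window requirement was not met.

Effective — both the signature and dating-window requirements are satisfied.

Signatures required: three-fifths of 14 — 3/5 of 14 = 8.40, rounded up to 9, so 9 needed; 9 signed. Sufficient.
Dating window: the latest signature is 45 days after the earliest; the limit is 45 days. Within the window.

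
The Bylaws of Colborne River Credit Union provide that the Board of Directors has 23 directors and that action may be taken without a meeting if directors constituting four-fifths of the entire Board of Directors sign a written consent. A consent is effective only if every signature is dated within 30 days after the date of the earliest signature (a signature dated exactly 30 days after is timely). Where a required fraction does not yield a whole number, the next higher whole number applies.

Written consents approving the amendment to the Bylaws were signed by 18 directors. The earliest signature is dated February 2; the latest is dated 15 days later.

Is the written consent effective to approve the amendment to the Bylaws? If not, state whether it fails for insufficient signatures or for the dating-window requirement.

Signatures required: four-fifths of 23 — 4/5 of 23 = 18.40, rounded up to 19, so 19 needed; 18 signed. Insufficient.
Dating window: the latest signature is 15 days after the earliest; the limit is 30 days. Within the window.

Not effective — insufficient signatures.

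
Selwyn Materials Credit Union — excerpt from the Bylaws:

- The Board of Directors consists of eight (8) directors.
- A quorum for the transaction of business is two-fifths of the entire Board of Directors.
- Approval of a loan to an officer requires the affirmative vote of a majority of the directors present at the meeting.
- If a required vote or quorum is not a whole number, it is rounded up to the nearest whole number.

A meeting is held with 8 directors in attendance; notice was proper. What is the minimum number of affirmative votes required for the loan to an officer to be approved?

The loan to an officer requires a majority of the directors present (8).
A majority of 8 is 5.

5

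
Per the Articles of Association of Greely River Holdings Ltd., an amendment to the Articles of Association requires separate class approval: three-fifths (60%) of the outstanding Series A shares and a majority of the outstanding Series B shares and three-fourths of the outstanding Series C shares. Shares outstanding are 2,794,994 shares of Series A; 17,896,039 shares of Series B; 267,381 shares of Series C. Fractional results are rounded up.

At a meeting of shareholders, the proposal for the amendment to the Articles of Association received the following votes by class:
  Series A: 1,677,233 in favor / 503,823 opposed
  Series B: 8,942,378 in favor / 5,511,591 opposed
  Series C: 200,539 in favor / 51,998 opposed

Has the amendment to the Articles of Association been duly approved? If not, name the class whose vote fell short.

Not approved — the Series B shares did not give the required vote.

Series A: 3/5 of 2794994 = 1676996.40, rounded up to 1676997; 1,676,997 required, 1,677,233 in favor — approved.
Series B: a majority of 17896039 is 8948020; 8,948,020 required, 8,942,378 in favor — not approved.
Series C: 3/4 of 267381 = 200535.75, rounded up to 200536; 200,536 required, 200,539 in favor — approved.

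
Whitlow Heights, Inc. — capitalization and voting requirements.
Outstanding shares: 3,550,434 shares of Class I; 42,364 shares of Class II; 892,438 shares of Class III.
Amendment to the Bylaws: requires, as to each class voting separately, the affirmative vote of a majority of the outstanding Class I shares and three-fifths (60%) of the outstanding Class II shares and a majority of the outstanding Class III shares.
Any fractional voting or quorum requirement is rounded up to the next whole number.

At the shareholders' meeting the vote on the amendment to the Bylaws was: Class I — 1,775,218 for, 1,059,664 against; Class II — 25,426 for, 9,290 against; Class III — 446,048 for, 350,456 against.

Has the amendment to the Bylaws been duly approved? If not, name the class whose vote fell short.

Class I: a majority of 3550434 is 1775218; 1,775,218 required, 1,775,218 in favor — approved.
Class II: 3/5 of 42364 = 25418.40, rounded up to 25419; 25,419 required, 25,426 in favor — approved.
Class III: a majority of 892438 is 446220; 446,220 required, 446,048 in favor — not approved.

Not approved — the Class III shares did not give the required vote.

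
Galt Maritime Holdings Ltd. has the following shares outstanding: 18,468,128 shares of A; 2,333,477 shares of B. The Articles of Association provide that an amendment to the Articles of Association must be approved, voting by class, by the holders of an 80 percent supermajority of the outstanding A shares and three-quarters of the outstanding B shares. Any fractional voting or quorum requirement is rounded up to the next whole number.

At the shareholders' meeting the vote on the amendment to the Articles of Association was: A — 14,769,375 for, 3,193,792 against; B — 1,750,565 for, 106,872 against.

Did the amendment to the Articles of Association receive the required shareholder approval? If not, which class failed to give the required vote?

A: 4/5 of 18468128 = 14774502.40, rounded up to 14774503; 14,774,503 required, 14,769,375 in favor — not approved.
B: 3/4 of 2333477 = 1750107.75, rounded up to 1750108; 1,750,108 required, 1,750,565 in favor — approved.

Not approved — the A shares did not give the required vote.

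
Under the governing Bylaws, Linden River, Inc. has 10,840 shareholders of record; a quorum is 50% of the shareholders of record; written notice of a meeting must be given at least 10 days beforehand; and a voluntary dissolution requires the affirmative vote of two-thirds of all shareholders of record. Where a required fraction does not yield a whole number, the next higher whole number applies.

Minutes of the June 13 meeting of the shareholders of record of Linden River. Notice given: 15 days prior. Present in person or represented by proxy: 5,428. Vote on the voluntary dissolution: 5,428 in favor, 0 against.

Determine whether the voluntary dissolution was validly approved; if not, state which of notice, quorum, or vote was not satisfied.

Invalid — vote requirement not satisfied.

Notice: 15 days given; 10 required. Satisfied.
Quorum: 50% of 10,840 = 5,420; 5,428 present. Satisfied.
Vote: requires two-thirds of all shareholders of record (10,840); 2/3 of 10840 = 7226.67, rounded up to 7227, so 7,227 needed; 5,428 in favor. Not satisfied.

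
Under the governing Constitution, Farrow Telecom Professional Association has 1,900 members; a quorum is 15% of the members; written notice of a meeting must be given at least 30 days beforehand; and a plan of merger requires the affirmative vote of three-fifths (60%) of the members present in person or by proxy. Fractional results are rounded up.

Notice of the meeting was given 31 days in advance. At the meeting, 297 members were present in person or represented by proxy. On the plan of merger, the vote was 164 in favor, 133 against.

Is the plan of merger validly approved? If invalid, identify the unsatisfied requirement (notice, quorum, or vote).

Notice: 31 days given; 30 required. Satisfied.
Quorum: 15% of 1,900 = 285; 297 present. Satisfied.
Vote: requires three-fifths of those present (297); 3/5 of 297 = 178.20, rounded up to 179, so 179 needed; 164 in favor. Not satisfied.

Invalid — vote requirement not satisfied.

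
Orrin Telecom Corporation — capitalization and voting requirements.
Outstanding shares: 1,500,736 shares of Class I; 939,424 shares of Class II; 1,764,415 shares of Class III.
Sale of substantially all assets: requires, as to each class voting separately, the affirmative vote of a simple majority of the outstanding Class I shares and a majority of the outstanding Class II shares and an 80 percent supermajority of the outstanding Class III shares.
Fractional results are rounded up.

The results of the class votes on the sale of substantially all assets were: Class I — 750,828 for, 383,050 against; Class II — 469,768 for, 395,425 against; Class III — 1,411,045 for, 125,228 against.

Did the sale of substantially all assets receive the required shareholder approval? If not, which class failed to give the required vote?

Not approved — the Class III shares did not give the required vote.

Class I: a majority of 1500736 is 750369; 750,369 required, 750,828 in favor — approved.
Class II: a majority of 939424 is 469713; 469,713 required, 469,768 in favor — approved.
Class III: 4/5 of 1764415 = 1411532; 1,411,532 required, 1,411,045 in favor — not approved.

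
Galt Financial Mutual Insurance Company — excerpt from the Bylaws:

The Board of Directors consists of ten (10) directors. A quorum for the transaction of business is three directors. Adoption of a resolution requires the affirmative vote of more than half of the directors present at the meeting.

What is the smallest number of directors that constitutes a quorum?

3

The quorum is fixed at 3.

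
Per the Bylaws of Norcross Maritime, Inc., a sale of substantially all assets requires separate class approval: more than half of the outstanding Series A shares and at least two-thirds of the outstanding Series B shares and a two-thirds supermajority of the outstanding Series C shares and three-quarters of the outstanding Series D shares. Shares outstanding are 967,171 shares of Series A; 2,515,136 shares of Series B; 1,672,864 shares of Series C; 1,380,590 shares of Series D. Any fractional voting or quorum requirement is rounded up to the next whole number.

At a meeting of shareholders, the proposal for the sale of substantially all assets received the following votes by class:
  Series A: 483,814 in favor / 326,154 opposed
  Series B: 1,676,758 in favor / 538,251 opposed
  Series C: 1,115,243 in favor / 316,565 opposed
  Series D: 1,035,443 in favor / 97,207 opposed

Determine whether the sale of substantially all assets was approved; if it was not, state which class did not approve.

Approved — every class gave the required vote.

Series A: a majority of 967171 is 483586; 483,586 required, 483,814 in favor — approved.
Series B: 2/3 of 2515136 = 1676757.33, rounded up to 1676758; 1,676,758 required, 1,676,758 in favor — approved.
Series C: 2/3 of 1672864 = 1115242.67, rounded up to 1115243; 1,115,243 required, 1,115,243 in favor — approved.
Series D: 3/4 of 1380590 = 1035442.50, rounded up to 1035443; 1,035,443 required, 1,035,443 in favor — approved.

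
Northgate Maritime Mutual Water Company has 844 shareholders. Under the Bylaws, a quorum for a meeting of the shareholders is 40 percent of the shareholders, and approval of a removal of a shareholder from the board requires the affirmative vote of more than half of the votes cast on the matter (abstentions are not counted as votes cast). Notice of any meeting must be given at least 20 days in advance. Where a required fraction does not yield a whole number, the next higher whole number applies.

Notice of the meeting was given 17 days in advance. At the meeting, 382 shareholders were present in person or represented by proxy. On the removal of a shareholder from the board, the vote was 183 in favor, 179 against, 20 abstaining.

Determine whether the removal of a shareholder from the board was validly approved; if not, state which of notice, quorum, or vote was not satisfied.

Invalid — notice requirement not satisfied.

Notice: 17 days given; 20 required. Not satisfied.
Quorum: 40% of 844 = 337.60, rounded up to 338; 382 present. Satisfied.
Vote: requires a majority of the votes cast (382 − 20 abstaining = 362); a majority of 362 is 182, so 182 needed; 183 in favor. Satisfied.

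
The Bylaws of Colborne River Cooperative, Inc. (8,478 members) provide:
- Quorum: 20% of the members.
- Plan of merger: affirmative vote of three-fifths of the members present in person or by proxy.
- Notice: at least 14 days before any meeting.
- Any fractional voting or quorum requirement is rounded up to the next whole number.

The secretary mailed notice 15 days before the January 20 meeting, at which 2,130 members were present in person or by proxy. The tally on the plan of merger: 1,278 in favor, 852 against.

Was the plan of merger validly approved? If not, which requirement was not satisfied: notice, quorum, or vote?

Valid — all requirements satisfied.

Notice: 15 days given; 14 required. Satisfied.
Quorum: 20% of 8,478 = 1,695.60, rounded up to 1,696; 2,130 present. Satisfied.
Vote: requires three-fifths of those present (2,130); 3/5 of 2130 = 1278, so 1,278 needed; 1,278 in favor. Satisfied.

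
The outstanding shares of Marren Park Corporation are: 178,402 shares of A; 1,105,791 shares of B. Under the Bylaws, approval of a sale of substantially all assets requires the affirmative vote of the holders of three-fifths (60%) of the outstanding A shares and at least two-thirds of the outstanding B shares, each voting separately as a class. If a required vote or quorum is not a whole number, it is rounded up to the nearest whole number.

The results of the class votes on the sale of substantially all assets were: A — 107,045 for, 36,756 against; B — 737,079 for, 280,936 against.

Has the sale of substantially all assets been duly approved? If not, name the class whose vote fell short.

Not approved — the B shares did not give the required vote.

A: 3/5 of 178402 = 107041.20, rounded up to 107042; 107,042 required, 107,045 in favor — approved.
B: 2/3 of 1105791 = 737194; 737,194 required, 737,079 in favor — not approved.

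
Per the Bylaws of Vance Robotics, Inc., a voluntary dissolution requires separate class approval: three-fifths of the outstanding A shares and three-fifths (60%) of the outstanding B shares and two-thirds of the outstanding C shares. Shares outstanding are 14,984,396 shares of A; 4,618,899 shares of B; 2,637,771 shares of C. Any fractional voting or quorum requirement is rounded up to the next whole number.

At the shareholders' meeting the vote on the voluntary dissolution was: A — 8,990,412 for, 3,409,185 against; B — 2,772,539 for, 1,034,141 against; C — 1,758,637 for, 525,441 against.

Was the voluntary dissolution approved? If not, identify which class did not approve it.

A: 3/5 of 14984396 = 8990637.60, rounded up to 8990638; 8,990,638 required, 8,990,412 in favor — not approved.
B: 3/5 of 4618899 = 2771339.40, rounded up to 2771340; 2,771,340 required, 2,772,539 in favor — approved.
C: 2/3 of 2637771 = 1758514; 1,758,514 required, 1,758,637 in favor — approved.

Not approved — the A shares did not give the required vote.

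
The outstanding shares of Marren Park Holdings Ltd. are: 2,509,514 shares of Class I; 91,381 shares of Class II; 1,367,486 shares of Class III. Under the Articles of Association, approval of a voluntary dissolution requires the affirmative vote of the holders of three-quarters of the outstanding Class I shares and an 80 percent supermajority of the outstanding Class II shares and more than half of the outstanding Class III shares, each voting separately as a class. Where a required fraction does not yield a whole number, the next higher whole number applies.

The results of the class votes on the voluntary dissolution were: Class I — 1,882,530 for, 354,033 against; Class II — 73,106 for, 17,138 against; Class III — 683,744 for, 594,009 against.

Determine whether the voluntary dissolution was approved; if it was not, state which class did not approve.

Class I: 3/4 of 2509514 = 1882135.50, rounded up to 1882136; 1,882,136 required, 1,882,530 in favor — approved.
Class II: 4/5 of 91381 = 73104.80, rounded up to 73105; 73,105 required, 73,106 in favor — approved.
Class III: a majority of 1367486 is 683744; 683,744 required, 683,744 in favor — approved.

Approved — every class gave the required vote.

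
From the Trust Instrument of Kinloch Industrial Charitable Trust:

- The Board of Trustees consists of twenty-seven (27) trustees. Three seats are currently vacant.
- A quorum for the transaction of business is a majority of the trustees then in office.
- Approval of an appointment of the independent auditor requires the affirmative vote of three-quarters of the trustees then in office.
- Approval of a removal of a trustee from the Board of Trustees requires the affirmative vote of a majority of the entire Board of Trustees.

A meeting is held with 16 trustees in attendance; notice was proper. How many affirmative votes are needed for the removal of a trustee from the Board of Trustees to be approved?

The removal of a trustee from the Board of Trustees requires a majority of the entire Board of Trustees (27).
A majority of 27 is 14.

14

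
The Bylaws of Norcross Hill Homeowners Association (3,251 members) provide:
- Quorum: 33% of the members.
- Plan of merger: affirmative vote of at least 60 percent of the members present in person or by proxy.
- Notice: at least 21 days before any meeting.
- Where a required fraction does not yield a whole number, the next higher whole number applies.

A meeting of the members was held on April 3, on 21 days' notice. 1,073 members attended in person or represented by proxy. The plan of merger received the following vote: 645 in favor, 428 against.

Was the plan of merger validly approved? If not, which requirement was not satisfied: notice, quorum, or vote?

Valid — all requirements satisfied.

Notice: 21 days given; 21 required. Satisfied.
Quorum: 33% of 3,251 = 1,072.83, rounded up to 1,073; 1,073 present. Satisfied.
Vote: requires three-fifths of those present (1,073); 3/5 of 1073 = 643.80, rounded up to 644, so 644 needed; 645 in favor. Satisfied.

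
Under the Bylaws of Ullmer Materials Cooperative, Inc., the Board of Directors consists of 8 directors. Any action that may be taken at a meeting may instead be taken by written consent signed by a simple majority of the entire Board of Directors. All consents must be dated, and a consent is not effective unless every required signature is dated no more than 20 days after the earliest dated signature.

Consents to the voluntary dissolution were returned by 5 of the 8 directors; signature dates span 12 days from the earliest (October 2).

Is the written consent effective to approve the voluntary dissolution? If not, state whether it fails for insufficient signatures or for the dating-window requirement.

Effective — both the signature and dating-window requirements are satisfied.

Signatures required: a simple majority of 8 — a majority of 8 is 5, so 5 needed; 5 signed. Sufficient.
Dating window: the latest signature is 12 days after the earliest; the limit is 20 days. Within the window.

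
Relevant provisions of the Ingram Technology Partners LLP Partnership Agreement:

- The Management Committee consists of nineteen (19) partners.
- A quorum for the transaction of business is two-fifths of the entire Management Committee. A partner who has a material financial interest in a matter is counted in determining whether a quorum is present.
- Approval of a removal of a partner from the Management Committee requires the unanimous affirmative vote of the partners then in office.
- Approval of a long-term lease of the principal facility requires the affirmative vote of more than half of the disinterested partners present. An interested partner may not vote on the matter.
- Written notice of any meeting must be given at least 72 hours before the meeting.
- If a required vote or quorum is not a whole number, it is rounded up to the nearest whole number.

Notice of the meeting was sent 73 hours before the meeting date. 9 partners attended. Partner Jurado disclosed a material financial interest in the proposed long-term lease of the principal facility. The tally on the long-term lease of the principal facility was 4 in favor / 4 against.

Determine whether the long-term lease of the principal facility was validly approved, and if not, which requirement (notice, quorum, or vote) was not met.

Invalid — vote requirement not satisfied.

Notice: 73 hours given; 72 required (73 ≥ 72). Satisfied.
Quorum: 9 present (interested partners count toward quorum); quorum is 8. Satisfied.
Vote: the long-term lease of the principal facility requires a majority of the disinterested partners present (9 − 1 = 8). A majority of 8 is 5, so 5 affirmative votes are needed; 4 voted in favor. Not satisfied.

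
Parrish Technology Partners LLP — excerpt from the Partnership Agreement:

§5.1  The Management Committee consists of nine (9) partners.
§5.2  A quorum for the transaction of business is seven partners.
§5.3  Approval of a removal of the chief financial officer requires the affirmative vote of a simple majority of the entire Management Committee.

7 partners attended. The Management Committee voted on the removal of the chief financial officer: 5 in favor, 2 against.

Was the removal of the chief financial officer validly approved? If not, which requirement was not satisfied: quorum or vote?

Quorum: 7 present; quorum is 7. Satisfied.
Vote: the removal of the chief financial officer requires a majority of the entire Management Committee (9). A majority of 9 is 5, so 5 affirmative votes are needed; 5 voted in favor. Satisfied.

Valid — all requirements satisfied.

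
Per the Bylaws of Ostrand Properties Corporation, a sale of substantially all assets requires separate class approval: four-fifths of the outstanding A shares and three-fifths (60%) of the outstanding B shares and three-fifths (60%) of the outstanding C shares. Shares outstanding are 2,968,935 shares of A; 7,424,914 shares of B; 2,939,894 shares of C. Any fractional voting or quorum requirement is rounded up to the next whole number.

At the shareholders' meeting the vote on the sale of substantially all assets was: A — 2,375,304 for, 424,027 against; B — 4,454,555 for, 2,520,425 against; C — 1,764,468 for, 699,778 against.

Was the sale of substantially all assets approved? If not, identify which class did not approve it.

A: 4/5 of 2968935 = 2375148; 2,375,148 required, 2,375,304 in favor — approved.
B: 3/5 of 7424914 = 4454948.40, rounded up to 4454949; 4,454,949 required, 4,454,555 in favor — not approved.
C: 3/5 of 2939894 = 1763936.40, rounded up to 1763937; 1,763,937 required, 1,764,468 in favor — approved.

Not approved — the B shares did not give the required vote.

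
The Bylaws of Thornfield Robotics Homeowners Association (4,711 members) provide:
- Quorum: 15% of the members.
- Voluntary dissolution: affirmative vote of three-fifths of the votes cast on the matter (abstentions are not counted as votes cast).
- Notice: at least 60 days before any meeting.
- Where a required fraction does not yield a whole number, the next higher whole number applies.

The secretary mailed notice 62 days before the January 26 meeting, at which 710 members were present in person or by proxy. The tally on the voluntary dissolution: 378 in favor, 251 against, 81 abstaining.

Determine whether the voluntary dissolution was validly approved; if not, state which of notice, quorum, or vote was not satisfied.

Notice: 62 days given; 60 required. Satisfied.
Quorum: 15% of 4,711 = 706.65, rounded up to 707; 710 present. Satisfied.
Vote: requires three-fifths of the votes cast (710 − 81 abstaining = 629); 3/5 of 629 = 377.40, rounded up to 378, so 378 needed; 378 in favor. Satisfied.

Valid — all requirements satisfied.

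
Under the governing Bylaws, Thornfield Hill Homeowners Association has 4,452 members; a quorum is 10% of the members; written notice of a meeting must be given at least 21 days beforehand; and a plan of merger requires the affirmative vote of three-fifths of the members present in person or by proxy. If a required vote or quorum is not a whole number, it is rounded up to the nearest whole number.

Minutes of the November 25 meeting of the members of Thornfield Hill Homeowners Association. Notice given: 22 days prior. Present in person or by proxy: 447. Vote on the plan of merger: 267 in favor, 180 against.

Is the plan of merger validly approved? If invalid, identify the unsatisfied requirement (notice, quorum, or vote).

Invalid — vote requirement not satisfied.

Notice: 22 days given; 21 required. Satisfied.
Quorum: 10% of 4,452 = 445.20, rounded up to 446; 447 present. Satisfied.
Vote: requires three-fifths of those present (447); 3/5 of 447 = 268.20, rounded up to 269, so 269 needed; 267 in favor. Not satisfied.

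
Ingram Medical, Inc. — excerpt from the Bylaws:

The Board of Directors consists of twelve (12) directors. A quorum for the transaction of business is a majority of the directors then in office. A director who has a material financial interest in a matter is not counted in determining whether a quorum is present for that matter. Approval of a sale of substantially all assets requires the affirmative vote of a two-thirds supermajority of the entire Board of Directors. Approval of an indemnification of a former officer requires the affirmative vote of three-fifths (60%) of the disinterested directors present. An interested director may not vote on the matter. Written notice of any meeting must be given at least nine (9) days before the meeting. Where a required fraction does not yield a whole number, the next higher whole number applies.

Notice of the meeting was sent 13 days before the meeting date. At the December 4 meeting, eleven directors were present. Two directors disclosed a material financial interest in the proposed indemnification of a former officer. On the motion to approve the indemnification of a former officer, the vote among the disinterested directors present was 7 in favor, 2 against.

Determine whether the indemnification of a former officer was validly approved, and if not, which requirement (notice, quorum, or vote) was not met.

Notice: 13 days given; 9 required (13 ≥ 9). Satisfied.
Quorum: 11 present, but the 2 interested directors do not count, leaving 9. Quorum is 7. Satisfied.
Vote: the indemnification of a former officer requires three-fifths of the disinterested directors present (11 − 2 = 9). 3/5 of 9 = 5.40, rounded up to 6, so 6 affirmative votes are needed; 7 voted in favor. Satisfied.

Valid — all requirements satisfied.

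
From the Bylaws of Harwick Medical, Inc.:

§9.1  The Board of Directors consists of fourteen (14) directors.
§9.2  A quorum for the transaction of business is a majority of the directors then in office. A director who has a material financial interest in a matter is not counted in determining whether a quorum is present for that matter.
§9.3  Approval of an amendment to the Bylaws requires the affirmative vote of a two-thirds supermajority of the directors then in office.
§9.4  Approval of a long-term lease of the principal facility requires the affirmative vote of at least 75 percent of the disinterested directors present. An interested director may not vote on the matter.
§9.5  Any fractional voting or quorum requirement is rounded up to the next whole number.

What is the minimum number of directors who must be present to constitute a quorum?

A majority of 14 is 8.

8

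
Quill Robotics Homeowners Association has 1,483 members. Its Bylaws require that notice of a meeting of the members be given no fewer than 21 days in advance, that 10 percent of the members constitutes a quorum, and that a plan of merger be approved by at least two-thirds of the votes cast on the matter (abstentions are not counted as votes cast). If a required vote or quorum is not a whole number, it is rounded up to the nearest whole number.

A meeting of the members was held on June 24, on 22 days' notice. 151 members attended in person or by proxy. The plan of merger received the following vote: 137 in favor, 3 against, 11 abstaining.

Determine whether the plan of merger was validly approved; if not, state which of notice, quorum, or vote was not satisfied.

Notice: 22 days given; 21 required. Satisfied.
Quorum: 10% of 1,483 = 148.30, rounded up to 149; 151 present. Satisfied.
Vote: requires two-thirds of the votes cast (151 − 11 abstaining = 140); 2/3 of 140 = 93.33, rounded up to 94, so 94 needed; 137 in favor. Satisfied.

Valid — all requirements satisfied.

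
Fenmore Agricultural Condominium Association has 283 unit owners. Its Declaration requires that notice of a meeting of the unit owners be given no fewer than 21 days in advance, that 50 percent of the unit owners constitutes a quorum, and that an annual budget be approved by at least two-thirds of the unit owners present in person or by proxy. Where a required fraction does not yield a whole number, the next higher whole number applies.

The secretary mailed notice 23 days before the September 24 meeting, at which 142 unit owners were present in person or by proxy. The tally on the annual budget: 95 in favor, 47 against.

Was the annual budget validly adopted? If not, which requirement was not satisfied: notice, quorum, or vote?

Valid — all requirements satisfied.

Notice: 23 days given; 21 required. Satisfied.
Quorum: 50% of 283 = 141.50, rounded up to 142; 142 present. Satisfied.
Vote: requires two-thirds of those present (142); 2/3 of 142 = 94.67, rounded up to 95, so 95 needed; 95 in favor. Satisfied.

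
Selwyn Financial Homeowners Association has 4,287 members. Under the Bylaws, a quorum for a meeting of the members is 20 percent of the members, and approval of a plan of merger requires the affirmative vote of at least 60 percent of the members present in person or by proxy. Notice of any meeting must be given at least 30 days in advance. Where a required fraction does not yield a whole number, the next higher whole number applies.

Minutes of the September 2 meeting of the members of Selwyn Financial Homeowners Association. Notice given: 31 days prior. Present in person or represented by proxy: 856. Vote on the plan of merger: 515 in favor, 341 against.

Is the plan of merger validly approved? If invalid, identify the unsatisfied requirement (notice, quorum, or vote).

Notice: 31 days given; 30 required. Satisfied.
Quorum: 20% of 4,287 = 857.40, rounded up to 858; 856 present. Not satisfied.
Vote: requires three-fifths of those present (856); 3/5 of 856 = 513.60, rounded up to 514, so 514 needed; 515 in favor. Satisfied.

Invalid — quorum requirement not satisfied.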